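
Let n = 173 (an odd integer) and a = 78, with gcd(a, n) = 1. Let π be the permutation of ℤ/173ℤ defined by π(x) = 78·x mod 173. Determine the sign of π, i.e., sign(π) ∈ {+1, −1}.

+1

Start at x=169: 169 → 34 → 57 → 121 → 96 → 49 → 16 → … (one orbit).
The orbit structure of x ↦ 78x mod 173: 3 orbits of sizes [86, 86, 1].
173 − 3 = 170 transpositions; sign(π) = (−1)^170 = +1.
Check: (78/173) = +1 by Zolotarev.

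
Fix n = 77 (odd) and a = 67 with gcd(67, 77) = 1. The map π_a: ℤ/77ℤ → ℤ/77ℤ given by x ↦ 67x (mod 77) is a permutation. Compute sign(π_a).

+1

Orbit of 23 under x↦67x: [23, 1, 67]… (length divides ord_77(67)).
π_67 has 33 disjoint cycles with lengths [3, 3, 3, 3, 3, 3, 3, 3, 3, 3, 3, 3, 3, 3, 3, 3, 3, 3, 3, 3, 3, 3, 1, 1, 1, 1, 1, 1, 1, 1, 1, 1, 1] on {0,…,76}.
Σ(ℓ_i−1) = 77−33 = 44; sign = (−1)^44 = +1.
(67|77)_J = +1 (Zolotarev's lemma cross-check).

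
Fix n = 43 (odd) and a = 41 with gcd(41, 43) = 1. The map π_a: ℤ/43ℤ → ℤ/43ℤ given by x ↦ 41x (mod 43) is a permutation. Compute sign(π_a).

+1

Orbit of 35 under x↦41x: [35, 16, 11, 21, 1, 41, 4]… (length divides ord_43(41)).
Cycle lengths of π_41 on ℤ/43ℤ: [7, 7, 7, 7, 7, 7, 1]; 7 cycles in total.
Σ(ℓ_i−1) = 43−7 = 36; sign = (−1)^36 = +1.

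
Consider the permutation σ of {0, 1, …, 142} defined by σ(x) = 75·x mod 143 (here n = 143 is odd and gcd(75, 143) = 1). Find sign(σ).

+1

Orbit of 12 under x↦75x: [12, 42, 4, 14, 49, 100, 64]… (length divides ord_143(75)).
π_75 has 9 disjoint cycles with lengths [30, 30, 30, 30, 6, 6, 5, 5, 1] on {0,…,142}.
sign(π) = (−1)^{n − #cycles} = (−1)^{143−9} = (−1)^134 = +1.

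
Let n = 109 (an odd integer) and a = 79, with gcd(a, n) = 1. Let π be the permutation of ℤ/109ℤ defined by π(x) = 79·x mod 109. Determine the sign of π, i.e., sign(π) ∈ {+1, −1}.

Trace 3: π^k(3) = [3, 19, 84, 96, 63, 72, 20] for k=0..6.
2 cycles of lengths [108, 1].
Σ(ℓ_i−1) = 109−2 = 107; sign = (−1)^107 = -1.
(79|109)_J = -1 (Zolotarev's lemma cross-check).

-1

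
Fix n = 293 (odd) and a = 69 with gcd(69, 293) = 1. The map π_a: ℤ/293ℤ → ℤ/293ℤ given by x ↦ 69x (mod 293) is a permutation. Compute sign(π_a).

Orbit of 283 under x↦69x: [283, 189, 149, 26, 36, 140, 284]… (length divides ord_293(69)).
π_69 has 5 disjoint cycles with lengths [73, 73, 73, 73, 1] on {0,…,292}.
293 − 5 = 288 transpositions; sign(π) = (−1)^288 = +1.
The Jacobi symbol (69|293) = +1 (Zolotarev) agrees.

+1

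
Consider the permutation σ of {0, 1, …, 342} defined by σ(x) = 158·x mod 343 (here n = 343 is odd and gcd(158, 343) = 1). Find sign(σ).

Orbit of 295 under x↦158x: [295, 305, 170, 106, 284, 282, 309]… (length divides ord_343(158)).
7 cycles of lengths [147, 147, 21, 21, 3, 3, 1].
7 cycles on 343: each ℓ→(−1)^(ℓ−1), product (−1)^336 = +1.
Zolotarev: (158|343) = +1, matching the cycle-count sign.

+1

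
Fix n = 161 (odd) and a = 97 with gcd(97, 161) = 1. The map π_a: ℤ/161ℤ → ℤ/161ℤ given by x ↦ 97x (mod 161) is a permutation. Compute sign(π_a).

+1

Orbit of 36 under x↦97x: [36, 111, 141, 153, 29, 76, 127]… (length divides ord_161(97)).
The orbit structure of x ↦ 97x mod 161: 11 orbits of sizes [22, 22, 22, 22, 22, 22, 22, 2, 2, 2, 1].
11 cycles on 161: each ℓ→(−1)^(ℓ−1), product (−1)^150 = +1.
The Jacobi symbol (97|161) = +1 (Zolotarev) agrees.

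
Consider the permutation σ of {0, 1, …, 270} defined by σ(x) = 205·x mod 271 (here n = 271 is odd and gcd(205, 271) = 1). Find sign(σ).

+1

Trace 195: π^k(195) = [195, 138, 106, 50, 223, 187, 124] for k=0..6.
3 cycles of lengths [135, 135, 1].
n − c = 271 − 3 = 268; sign = (−1)^268 = +1.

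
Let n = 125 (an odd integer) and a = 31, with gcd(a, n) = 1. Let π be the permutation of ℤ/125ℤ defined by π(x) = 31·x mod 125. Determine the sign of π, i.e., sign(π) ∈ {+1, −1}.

+1

Start at x=16: 16 → 121 → 1 → 31 → 86 → 41 → 21 → … (one orbit).
The orbit structure of x ↦ 31x mod 125: 13 orbits of sizes [25, 25, 25, 25, 5, 5, 5, 5, 1, 1, 1, 1, 1].
125 − 13 = 112 transpositions; sign(π) = (−1)^112 = +1.
The Jacobi symbol (31|125) = +1 (Zolotarev) agrees.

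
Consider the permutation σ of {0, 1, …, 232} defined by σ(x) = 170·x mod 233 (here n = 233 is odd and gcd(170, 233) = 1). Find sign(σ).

+1

Orbit of 38 under x↦170x: [38, 169, 71, 187, 102, 98, 117]… (length divides ord_233(170)).
Decompose π into cycles: lengths [58, 58, 58, 58, 1] (5 cycles, including the fixed point 0).
sign(π) = (−1)^{n − #cycles} = (−1)^{233−5} = (−1)^228 = +1.
Via Zolotarev, sign(π_{170}) = (170|233) = +1.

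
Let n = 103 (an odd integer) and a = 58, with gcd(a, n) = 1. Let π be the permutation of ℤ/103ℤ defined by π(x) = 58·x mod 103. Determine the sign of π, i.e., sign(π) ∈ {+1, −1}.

Orbit of 49 under x↦58x: [49, 61, 36, 28, 79, 50, 16]… (length divides ord_103(58)).
Cycle type of π: 51×2 + 1; total 3 cycles.
With 3 cycles on 103 points, sign = (−1)^{103−3} = +1.
(58|103)_J = +1 (Zolotarev's lemma cross-check).

+1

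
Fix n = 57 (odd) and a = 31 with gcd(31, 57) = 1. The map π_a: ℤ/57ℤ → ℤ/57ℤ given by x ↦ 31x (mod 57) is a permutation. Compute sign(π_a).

Orbit of 46 under x↦31x: [46, 1, 31, 49, 37, 7]… (length divides ord_57(31)).
Cycle lengths of π_31 on ℤ/57ℤ: [6, 6, 6, 6, 6, 6, 6, 6, 6, 1, 1, 1]; 12 cycles in total.
Σ(ℓ_i−1) = 57−12 = 45; sign = (−1)^45 = -1.
(31|57)_J = -1 (Zolotarev's lemma cross-check).

-1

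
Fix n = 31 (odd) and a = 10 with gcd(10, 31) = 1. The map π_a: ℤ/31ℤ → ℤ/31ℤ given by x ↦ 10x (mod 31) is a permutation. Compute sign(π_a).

Trace 4: π^k(4) = [4, 9, 28, 1, 10, 7, 8] for k=0..6.
Cycle type of π: 15×2 + 1; total 3 cycles.
3 cycles on 31: each ℓ→(−1)^(ℓ−1), product (−1)^28 = +1.
Zolotarev: (10|31) = +1, matching the cycle-count sign.

+1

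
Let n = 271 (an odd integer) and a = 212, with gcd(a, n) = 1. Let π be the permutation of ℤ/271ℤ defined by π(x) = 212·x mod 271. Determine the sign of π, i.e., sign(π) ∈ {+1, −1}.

Start at x=256: 256 → 72 → 88 → 228 → 98 → 180 → 220 → … (one orbit).
Cycle lengths of π_212 on ℤ/271ℤ: [135, 135, 1]; 3 cycles in total.
271 − 3 = 268 transpositions; sign(π) = (−1)^268 = +1.
(212|271)_J = +1 (Zolotarev's lemma cross-check).

+1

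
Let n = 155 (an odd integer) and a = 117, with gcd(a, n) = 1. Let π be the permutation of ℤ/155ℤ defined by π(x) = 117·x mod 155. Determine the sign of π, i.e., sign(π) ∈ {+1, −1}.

Start at x=56: 56 → 42 → 109 → 43 → 71 → 92 → 69 → … (one orbit).
The orbit structure of x ↦ 117x mod 155: 5 orbits of sizes [60, 60, 30, 4, 1].
n − c = 155 − 5 = 150; sign = (−1)^150 = +1.
The Jacobi symbol (117|155) = +1 (Zolotarev) agrees.

+1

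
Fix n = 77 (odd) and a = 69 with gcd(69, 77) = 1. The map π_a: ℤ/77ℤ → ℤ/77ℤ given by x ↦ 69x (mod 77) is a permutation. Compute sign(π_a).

Orbit of 15 under x↦69x: [15, 34, 36, 20, 71, 48, 1]… (length divides ord_77(69)).
12 cycles of lengths [10, 10, 10, 10, 10, 10, 5, 5, 2, 2, 2, 1].
n − c = 77 − 12 = 65; sign = (−1)^65 = -1.

-1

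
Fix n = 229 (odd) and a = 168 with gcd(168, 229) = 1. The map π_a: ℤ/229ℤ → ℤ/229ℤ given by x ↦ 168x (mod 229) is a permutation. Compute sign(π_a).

Trace 228: π^k(228) = [228, 61, 172, 42, 186, 104, 68] for k=0..6.
Cycle lengths of π_168 on ℤ/229ℤ: [38, 38, 38, 38, 38, 38, 1]; 7 cycles in total.
n − c = 229 − 7 = 222; sign = (−1)^222 = +1.

+1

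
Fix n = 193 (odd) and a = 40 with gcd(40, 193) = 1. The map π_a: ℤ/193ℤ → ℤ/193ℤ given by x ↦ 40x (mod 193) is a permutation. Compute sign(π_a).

-1

Trace 70: π^k(70) = [70, 98, 60, 84, 79, 72, 178] for k=0..6.
The orbit structure of x ↦ 40x mod 193: 2 orbits of sizes [192, 1].
With 2 cycles on 193 points, sign = (−1)^{193−2} = -1.
Zolotarev: (40|193) = -1, matching the cycle-count sign.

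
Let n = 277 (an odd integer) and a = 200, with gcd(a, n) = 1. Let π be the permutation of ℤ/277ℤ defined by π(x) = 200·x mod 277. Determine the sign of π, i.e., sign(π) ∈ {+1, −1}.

-1

Orbit of 230 under x↦200x: [230, 18, 276, 77, 165, 37, 198]… (length divides ord_277(200)).
Cycle lengths of π_200 on ℤ/277ℤ: [276, 1]; 2 cycles in total.
2 cycles on 277: each ℓ→(−1)^(ℓ−1), product (−1)^275 = -1.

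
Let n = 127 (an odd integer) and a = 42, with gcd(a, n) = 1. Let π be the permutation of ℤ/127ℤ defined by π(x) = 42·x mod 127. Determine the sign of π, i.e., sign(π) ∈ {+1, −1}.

Trace 73: π^k(73) = [73, 18, 121, 2, 84, 99, 94] for k=0..6.
Decompose π into cycles: lengths [63, 63, 1] (3 cycles, including the fixed point 0).
sign(π) = (−1)^{n − #cycles} = (−1)^{127−3} = (−1)^124 = +1.
Via Zolotarev, sign(π_{42}) = (42|127) = +1.

+1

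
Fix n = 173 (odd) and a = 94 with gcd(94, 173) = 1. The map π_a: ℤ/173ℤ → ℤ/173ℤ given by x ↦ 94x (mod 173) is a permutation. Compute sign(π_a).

-1

Start at x=160: 160 → 162 → 4 → 30 → 52 → 44 → 157 → … (one orbit).
Decompose π into cycles: lengths [172, 1] (2 cycles, including the fixed point 0).
With 2 cycles on 173 points, sign = (−1)^{173−2} = -1.
(94|173)_J = -1 (Zolotarev's lemma cross-check).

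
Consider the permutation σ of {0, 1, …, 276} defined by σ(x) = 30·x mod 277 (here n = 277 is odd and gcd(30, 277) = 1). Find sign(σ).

+1

Start at x=1: 1 → 30 → 69 → 131 → 52 → 175 → 264 → … (one orbit).
13 cycles of lengths [23, 23, 23, 23, 23, 23, 23, 23, 23, 23, 23, 23, 1].
13 cycles on 277: each ℓ→(−1)^(ℓ−1), product (−1)^264 = +1.
Via Zolotarev, sign(π_{30}) = (30|277) = +1.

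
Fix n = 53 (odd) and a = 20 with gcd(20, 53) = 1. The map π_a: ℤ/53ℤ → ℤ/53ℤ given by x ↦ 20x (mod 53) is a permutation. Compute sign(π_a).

-1

Start at x=34: 34 → 44 → 32 → 4 → 27 → 10 → 41 → … (one orbit).
Cycle lengths of π_20 on ℤ/53ℤ: [52, 1]; 2 cycles in total.
n − c = 53 − 2 = 51; sign = (−1)^51 = -1.
Via Zolotarev, sign(π_{20}) = (20|53) = -1.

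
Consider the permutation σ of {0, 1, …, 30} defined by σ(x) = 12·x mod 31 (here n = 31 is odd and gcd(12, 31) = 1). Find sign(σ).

Trace 17: π^k(17) = [17, 18, 30, 19, 11, 8, 3] for k=0..6.
The orbit structure of x ↦ 12x mod 31: 2 orbits of sizes [30, 1].
31 − 2 = 29 transpositions; sign(π) = (−1)^29 = -1.

-1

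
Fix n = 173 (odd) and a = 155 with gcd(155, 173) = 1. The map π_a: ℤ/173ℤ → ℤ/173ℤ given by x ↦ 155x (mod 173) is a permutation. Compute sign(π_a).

-1

Orbit of 110 under x↦155x: [110, 96, 2, 137, 129, 100, 103]… (length divides ord_173(155)).
π_155 has 2 disjoint cycles with lengths [172, 1] on {0,…,172}.
Σ(ℓ_i−1) = 173−2 = 171; sign = (−1)^171 = -1.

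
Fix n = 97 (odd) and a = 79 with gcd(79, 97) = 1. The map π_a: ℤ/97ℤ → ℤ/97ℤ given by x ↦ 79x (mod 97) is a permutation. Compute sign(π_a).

+1

Trace 8: π^k(8) = [8, 50, 70, 1, 79, 33, 85] for k=0..6.
7 cycles of lengths [16, 16, 16, 16, 16, 16, 1].
Σ(ℓ_i−1) = 97−7 = 90; sign = (−1)^90 = +1.
Via Zolotarev, sign(π_{79}) = (79|97) = +1.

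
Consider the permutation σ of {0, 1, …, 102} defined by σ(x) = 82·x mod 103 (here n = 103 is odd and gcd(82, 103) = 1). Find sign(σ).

Start at x=2: 2 → 61 → 58 → 18 → 34 → 7 → 59 → … (one orbit).
π_82 has 3 disjoint cycles with lengths [51, 51, 1] on {0,…,102}.
103 − 3 = 100 transpositions; sign(π) = (−1)^100 = +1.
Via Zolotarev, sign(π_{82}) = (82|103) = +1.

+1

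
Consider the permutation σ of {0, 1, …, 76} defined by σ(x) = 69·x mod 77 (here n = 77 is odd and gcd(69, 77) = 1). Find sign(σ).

-1

Start at x=69: 69 → 64 → 27 → 15 → 34 → 36 → 20 → … (one orbit).
Cycle type of π: 10×6 + 5×2 + 2×3 + 1; total 12 cycles.
sign(π) = (−1)^{n − #cycles} = (−1)^{77−12} = (−1)^65 = -1.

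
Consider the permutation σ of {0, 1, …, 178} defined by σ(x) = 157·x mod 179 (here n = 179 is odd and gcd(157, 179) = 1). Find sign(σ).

Trace 156: π^k(156) = [156, 148, 145, 32, 12, 94, 80] for k=0..6.
Decompose π into cycles: lengths [178, 1] (2 cycles, including the fixed point 0).
With 2 cycles on 179 points, sign = (−1)^{179−2} = -1.
The Jacobi symbol (157|179) = -1 (Zolotarev) agrees.

-1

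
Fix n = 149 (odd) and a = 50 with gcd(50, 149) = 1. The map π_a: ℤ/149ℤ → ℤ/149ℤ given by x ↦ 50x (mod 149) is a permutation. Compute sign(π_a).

-1

Orbit of 97 under x↦50x: [97, 82, 77, 125, 141, 47, 115]… (length divides ord_149(50)).
Cycle lengths of π_50 on ℤ/149ℤ: [148, 1]; 2 cycles in total.
n − c = 149 − 2 = 147; sign = (−1)^147 = -1.
Zolotarev: (50|149) = -1, matching the cycle-count sign.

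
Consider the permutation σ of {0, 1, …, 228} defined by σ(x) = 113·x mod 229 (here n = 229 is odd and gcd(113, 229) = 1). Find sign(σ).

-1

Trace 212: π^k(212) = [212, 140, 19, 86, 100, 79, 225] for k=0..6.
Cycle type of π: 228 + 1; total 2 cycles.
Σ(ℓ_i−1) = 229−2 = 227; sign = (−1)^227 = -1.
The Jacobi symbol (113|229) = -1 (Zolotarev) agrees.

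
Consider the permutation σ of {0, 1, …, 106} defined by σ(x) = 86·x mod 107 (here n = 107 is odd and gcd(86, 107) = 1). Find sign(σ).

+1

Orbit of 12 under x↦86x: [12, 69, 49, 41, 102, 105, 42]… (length divides ord_107(86)).
π_86 has 3 disjoint cycles with lengths [53, 53, 1] on {0,…,106}.
With 3 cycles on 107 points, sign = (−1)^{107−3} = +1.
Via Zolotarev, sign(π_{86}) = (86|107) = +1.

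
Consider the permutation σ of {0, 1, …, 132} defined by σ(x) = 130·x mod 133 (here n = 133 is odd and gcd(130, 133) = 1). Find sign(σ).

+1

Orbit of 1 under x↦130x: [1, 130, 9, 106, 81, 23, 64]… (length divides ord_133(130)).
Cycle type of π: 9×14 + 3×2 + 1; total 17 cycles.
133 − 17 = 116 transpositions; sign(π) = (−1)^116 = +1.
(130|133)_J = +1 (Zolotarev's lemma cross-check).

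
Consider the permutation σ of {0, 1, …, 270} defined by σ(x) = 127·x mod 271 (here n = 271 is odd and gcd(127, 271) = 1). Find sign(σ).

Start at x=217: 217 → 188 → 28 → 33 → 126 → 13 → 25 → … (one orbit).
Cycle lengths of π_127 on ℤ/271ℤ: [54, 54, 54, 54, 54, 1]; 6 cycles in total.
271 − 6 = 265 transpositions; sign(π) = (−1)^265 = -1.

-1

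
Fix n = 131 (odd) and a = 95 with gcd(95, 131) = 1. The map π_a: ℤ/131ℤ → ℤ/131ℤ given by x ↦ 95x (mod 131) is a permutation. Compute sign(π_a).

-1

Trace 94: π^k(94) = [94, 22, 125, 85, 84, 120, 3] for k=0..6.
2 cycles of lengths [130, 1].
131 − 2 = 129 transpositions; sign(π) = (−1)^129 = -1.
(95|131)_J = -1 (Zolotarev's lemma cross-check).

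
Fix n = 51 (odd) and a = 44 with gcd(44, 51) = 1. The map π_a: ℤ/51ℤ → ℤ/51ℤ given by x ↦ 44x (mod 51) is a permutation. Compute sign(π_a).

Orbit of 25 under x↦44x: [25, 29, 1, 44, 49, 14, 4]… (length divides ord_51(44)).
Cycle lengths of π_44 on ℤ/51ℤ: [16, 16, 16, 2, 1]; 5 cycles in total.
Σ(ℓ_i−1) = 51−5 = 46; sign = (−1)^46 = +1.

+1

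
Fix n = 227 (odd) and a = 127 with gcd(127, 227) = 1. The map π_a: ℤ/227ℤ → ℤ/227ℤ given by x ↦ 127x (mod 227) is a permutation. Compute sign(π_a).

-1

Trace 222: π^k(222) = [222, 46, 167, 98, 188, 41, 213] for k=0..6.
π_127 has 2 disjoint cycles with lengths [226, 1] on {0,…,226}.
Σ(ℓ_i−1) = 227−2 = 225; sign = (−1)^225 = -1.
Zolotarev: (127|227) = -1, matching the cycle-count sign.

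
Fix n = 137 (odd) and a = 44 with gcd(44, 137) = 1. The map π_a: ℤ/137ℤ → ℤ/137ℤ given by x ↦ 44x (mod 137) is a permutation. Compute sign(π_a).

Start at x=22: 22 → 9 → 122 → 25 → 4 → 39 → 72 → … (one orbit).
The orbit structure of x ↦ 44x mod 137: 3 orbits of sizes [68, 68, 1].
Σ(ℓ_i−1) = 137−3 = 134; sign = (−1)^134 = +1.
(44|137)_J = +1 (Zolotarev's lemma cross-check).

+1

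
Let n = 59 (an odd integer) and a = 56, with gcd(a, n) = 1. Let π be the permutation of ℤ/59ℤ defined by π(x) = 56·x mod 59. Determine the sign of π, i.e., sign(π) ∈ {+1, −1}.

-1

Start at x=45: 45 → 42 → 51 → 24 → 46 → 39 → 1 → … (one orbit).
The orbit structure of x ↦ 56x mod 59: 2 orbits of sizes [58, 1].
sign(π) = (−1)^{n − #cycles} = (−1)^{59−2} = (−1)^57 = -1.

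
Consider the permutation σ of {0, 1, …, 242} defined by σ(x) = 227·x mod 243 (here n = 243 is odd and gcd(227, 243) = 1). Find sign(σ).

Orbit of 23 under x↦227x: [23, 118, 56, 76, 242, 16, 230]… (length divides ord_243(227)).
Cycle lengths of π_227 on ℤ/243ℤ: [162, 54, 18, 6, 2, 1]; 6 cycles in total.
243 − 6 = 237 transpositions; sign(π) = (−1)^237 = -1.
(227|243)_J = -1 (Zolotarev's lemma cross-check).

-1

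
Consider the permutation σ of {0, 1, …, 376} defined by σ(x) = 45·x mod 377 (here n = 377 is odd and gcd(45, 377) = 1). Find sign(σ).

-1

Start at x=54: 54 → 168 → 20 → 146 → 161 → 82 → 297 → … (one orbit).
Decompose π into cycles: lengths [84, 84, 84, 84, 12, 7, 7, 7, 7, 1] (10 cycles, including the fixed point 0).
With 10 cycles on 377 points, sign = (−1)^{377−10} = -1.
Check: (45/377) = -1 by Zolotarev.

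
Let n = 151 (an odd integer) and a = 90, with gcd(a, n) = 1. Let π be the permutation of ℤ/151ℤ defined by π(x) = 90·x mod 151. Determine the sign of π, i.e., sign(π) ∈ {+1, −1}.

+1

Orbit of 49 under x↦90x: [49, 31, 72, 138, 38, 98, 62]… (length divides ord_151(90)).
Cycle lengths of π_90 on ℤ/151ℤ: [75, 75, 1]; 3 cycles in total.
sign(π) = (−1)^{n − #cycles} = (−1)^{151−3} = (−1)^148 = +1.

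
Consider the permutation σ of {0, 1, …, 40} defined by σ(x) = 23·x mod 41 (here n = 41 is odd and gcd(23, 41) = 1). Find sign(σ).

+1

Orbit of 40 under x↦23x: [40, 18, 4, 10, 25, 1, 23]… (length divides ord_41(23)).
5 cycles of lengths [10, 10, 10, 10, 1].
sign(π) = (−1)^{n − #cycles} = (−1)^{41−5} = (−1)^36 = +1.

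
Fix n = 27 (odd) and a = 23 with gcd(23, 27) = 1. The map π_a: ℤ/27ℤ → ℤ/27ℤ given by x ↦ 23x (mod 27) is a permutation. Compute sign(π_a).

Orbit of 22 under x↦23x: [22, 20, 1, 23, 16, 17, 13]… (length divides ord_27(23)).
The orbit structure of x ↦ 23x mod 27: 4 orbits of sizes [18, 6, 2, 1].
n − c = 27 − 4 = 23; sign = (−1)^23 = -1.
The Jacobi symbol (23|27) = -1 (Zolotarev) agrees.

-1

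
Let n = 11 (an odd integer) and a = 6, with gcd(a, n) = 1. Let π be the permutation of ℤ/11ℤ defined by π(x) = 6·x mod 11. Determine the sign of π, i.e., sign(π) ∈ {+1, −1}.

-1

Trace 3: π^k(3) = [3, 7, 9, 10, 5, 8, 4] for k=0..6.
2 cycles of lengths [10, 1].
2 cycles on 11: each ℓ→(−1)^(ℓ−1), product (−1)^9 = -1.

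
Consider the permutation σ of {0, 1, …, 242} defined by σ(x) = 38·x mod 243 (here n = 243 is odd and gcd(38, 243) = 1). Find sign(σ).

-1

Start at x=220: 220 → 98 → 79 → 86 → 109 → 11 → 175 → … (one orbit).
π_38 has 6 disjoint cycles with lengths [162, 54, 18, 6, 2, 1] on {0,…,242}.
243 − 6 = 237 transpositions; sign(π) = (−1)^237 = -1.
Check: (38/243) = -1 by Zolotarev.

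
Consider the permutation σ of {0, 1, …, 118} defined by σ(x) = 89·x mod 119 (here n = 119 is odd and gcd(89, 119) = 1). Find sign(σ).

-1

Trace 18: π^k(18) = [18, 55, 16, 115, 1, 89, 67] for k=0..6.
Cycle lengths of π_89 on ℤ/119ℤ: [12, 12, 12, 12, 12, 12, 12, 12, 6, 4, 4, 4, 4, 1]; 14 cycles in total.
With 14 cycles on 119 points, sign = (−1)^{119−14} = -1.
Zolotarev: (89|119) = -1, matching the cycle-count sign.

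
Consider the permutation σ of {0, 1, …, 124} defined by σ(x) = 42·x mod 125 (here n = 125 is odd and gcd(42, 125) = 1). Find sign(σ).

Start at x=52: 52 → 59 → 103 → 76 → 67 → 64 → 63 → … (one orbit).
The orbit structure of x ↦ 42x mod 125: 4 orbits of sizes [100, 20, 4, 1].
n − c = 125 − 4 = 121; sign = (−1)^121 = -1.

-1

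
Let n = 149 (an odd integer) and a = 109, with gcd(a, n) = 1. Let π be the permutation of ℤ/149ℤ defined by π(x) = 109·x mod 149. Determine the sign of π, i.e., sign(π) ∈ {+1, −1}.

Trace 100: π^k(100) = [100, 23, 123, 146, 120, 117, 88] for k=0..6.
Cycle type of π: 148 + 1; total 2 cycles.
sign(π) = (−1)^{n − #cycles} = (−1)^{149−2} = (−1)^147 = -1.
The Jacobi symbol (109|149) = -1 (Zolotarev) agrees.

-1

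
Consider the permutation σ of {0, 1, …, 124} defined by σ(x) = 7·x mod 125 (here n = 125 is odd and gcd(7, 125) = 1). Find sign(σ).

-1

Start at x=101: 101 → 82 → 74 → 18 → 1 → 7 → 49 → … (one orbit).
The orbit structure of x ↦ 7x mod 125: 12 orbits of sizes [20, 20, 20, 20, 20, 4, 4, 4, 4, 4, 4, 1].
12 cycles on 125: each ℓ→(−1)^(ℓ−1), product (−1)^113 = -1.
(7|125)_J = -1 (Zolotarev's lemma cross-check).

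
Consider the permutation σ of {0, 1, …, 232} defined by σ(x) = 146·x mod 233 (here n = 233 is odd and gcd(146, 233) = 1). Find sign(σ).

-1

Trace 108: π^k(108) = [108, 157, 88, 33, 158, 1, 146] for k=0..6.
Decompose π into cycles: lengths [232, 1] (2 cycles, including the fixed point 0).
Σ(ℓ_i−1) = 233−2 = 231; sign = (−1)^231 = -1.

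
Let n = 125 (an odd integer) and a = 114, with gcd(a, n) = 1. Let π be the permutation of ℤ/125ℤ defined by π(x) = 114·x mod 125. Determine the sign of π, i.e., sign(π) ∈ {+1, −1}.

Start at x=96: 96 → 69 → 116 → 99 → 36 → 104 → 106 → … (one orbit).
Decompose π into cycles: lengths [50, 50, 10, 10, 2, 2, 1] (7 cycles, including the fixed point 0).
Σ(ℓ_i−1) = 125−7 = 118; sign = (−1)^118 = +1.
The Jacobi symbol (114|125) = +1 (Zolotarev) agrees.

+1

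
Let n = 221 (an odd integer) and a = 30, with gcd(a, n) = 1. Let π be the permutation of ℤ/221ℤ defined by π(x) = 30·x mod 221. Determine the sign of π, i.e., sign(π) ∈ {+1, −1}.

Start at x=64: 64 → 152 → 140 → 1 → 30 → 16 → 38 → … (one orbit).
The orbit structure of x ↦ 30x mod 221: 23 orbits of sizes [12, 12, 12, 12, 12, 12, 12, 12, 12, 12, 12, 12, 12, 12, 12, 12, 6, 6, 4, 4, 4, 4, 1].
n − c = 221 − 23 = 198; sign = (−1)^198 = +1.

+1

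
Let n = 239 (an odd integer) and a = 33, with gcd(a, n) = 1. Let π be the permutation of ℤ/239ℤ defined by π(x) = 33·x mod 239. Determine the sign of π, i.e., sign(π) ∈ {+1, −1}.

+1

Start at x=45: 45 → 51 → 10 → 91 → 135 → 153 → 30 → … (one orbit).
The orbit structure of x ↦ 33x mod 239: 3 orbits of sizes [119, 119, 1].
Σ(ℓ_i−1) = 239−3 = 236; sign = (−1)^236 = +1.
Zolotarev: (33|239) = +1, matching the cycle-count sign.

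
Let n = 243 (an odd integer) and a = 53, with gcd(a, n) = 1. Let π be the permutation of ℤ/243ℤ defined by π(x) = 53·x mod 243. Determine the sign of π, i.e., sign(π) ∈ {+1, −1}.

Start at x=107: 107 → 82 → 215 → 217 → 80 → 109 → 188 → … (one orbit).
Decompose π into cycles: lengths [18, 18, 18, 18, 18, 18, 18, 18, 18, 6, 6, 6, 6, 6, 6, 6, 6, 6, 2, 2, 2, 2, 2, 2, 2, 2, 2, 2, 2, 2, 2, 1] (32 cycles, including the fixed point 0).
243 − 32 = 211 transpositions; sign(π) = (−1)^211 = -1.

-1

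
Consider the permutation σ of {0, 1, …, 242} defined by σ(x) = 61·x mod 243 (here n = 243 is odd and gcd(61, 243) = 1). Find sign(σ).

+1

Trace 154: π^k(154) = [154, 160, 40, 10, 124, 31, 190] for k=0..6.
Cycle type of π: 81×2 + 27×2 + 9×2 + 3×2 + 1×3; total 11 cycles.
243 − 11 = 232 transpositions; sign(π) = (−1)^232 = +1.
The Jacobi symbol (61|243) = +1 (Zolotarev) agrees.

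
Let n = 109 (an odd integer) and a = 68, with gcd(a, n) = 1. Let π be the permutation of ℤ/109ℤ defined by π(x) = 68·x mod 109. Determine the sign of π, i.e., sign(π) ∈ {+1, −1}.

-1

Orbit of 46 under x↦68x: [46, 76, 45, 8, 108, 41, 63]… (length divides ord_109(68)).
Cycle lengths of π_68 on ℤ/109ℤ: [12, 12, 12, 12, 12, 12, 12, 12, 12, 1]; 10 cycles in total.
sign(π) = (−1)^{n − #cycles} = (−1)^{109−10} = (−1)^99 = -1.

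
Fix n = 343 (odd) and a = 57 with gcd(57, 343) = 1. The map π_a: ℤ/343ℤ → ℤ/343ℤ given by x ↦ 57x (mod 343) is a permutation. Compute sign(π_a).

+1

Trace 253: π^k(253) = [253, 15, 169, 29, 281, 239, 246] for k=0..6.
π_57 has 19 disjoint cycles with lengths [49, 49, 49, 49, 49, 49, 7, 7, 7, 7, 7, 7, 1, 1, 1, 1, 1, 1, 1] on {0,…,342}.
19 cycles on 343: each ℓ→(−1)^(ℓ−1), product (−1)^324 = +1.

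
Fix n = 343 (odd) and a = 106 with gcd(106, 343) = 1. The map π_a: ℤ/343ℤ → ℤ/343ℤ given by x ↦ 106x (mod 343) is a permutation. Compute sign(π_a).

Trace 295: π^k(295) = [295, 57, 211, 71, 323, 281, 288] for k=0..6.
The orbit structure of x ↦ 106x mod 343: 19 orbits of sizes [49, 49, 49, 49, 49, 49, 7, 7, 7, 7, 7, 7, 1, 1, 1, 1, 1, 1, 1].
With 19 cycles on 343 points, sign = (−1)^{343−19} = +1.

+1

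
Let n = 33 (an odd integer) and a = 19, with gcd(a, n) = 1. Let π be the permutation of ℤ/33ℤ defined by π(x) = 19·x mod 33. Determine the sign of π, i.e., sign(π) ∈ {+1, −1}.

-1

Orbit of 19 under x↦19x: [19, 31, 28, 4, 10, 25, 13]… (length divides ord_33(19)).
Decompose π into cycles: lengths [10, 10, 10, 1, 1, 1] (6 cycles, including the fixed point 0).
n − c = 33 − 6 = 27; sign = (−1)^27 = -1.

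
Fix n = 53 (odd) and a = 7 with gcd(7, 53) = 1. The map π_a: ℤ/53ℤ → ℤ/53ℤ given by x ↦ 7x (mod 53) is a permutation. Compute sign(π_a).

+1

Start at x=29: 29 → 44 → 43 → 36 → 40 → 15 → 52 → … (one orbit).
The orbit structure of x ↦ 7x mod 53: 3 orbits of sizes [26, 26, 1].
Σ(ℓ_i−1) = 53−3 = 50; sign = (−1)^50 = +1.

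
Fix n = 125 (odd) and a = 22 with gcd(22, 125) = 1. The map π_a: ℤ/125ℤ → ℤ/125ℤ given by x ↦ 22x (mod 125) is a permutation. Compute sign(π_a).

-1

Start at x=76: 76 → 47 → 34 → 123 → 81 → 32 → 79 → … (one orbit).
π_22 has 4 disjoint cycles with lengths [100, 20, 4, 1] on {0,…,124}.
With 4 cycles on 125 points, sign = (−1)^{125−4} = -1.
Check: (22/125) = -1 by Zolotarev.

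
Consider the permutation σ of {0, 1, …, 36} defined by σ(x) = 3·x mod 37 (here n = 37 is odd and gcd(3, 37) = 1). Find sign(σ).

Trace 21: π^k(21) = [21, 26, 4, 12, 36, 34, 28] for k=0..6.
Cycle lengths of π_3 on ℤ/37ℤ: [18, 18, 1]; 3 cycles in total.
sign(π) = (−1)^{n − #cycles} = (−1)^{37−3} = (−1)^34 = +1.
(3|37)_J = +1 (Zolotarev's lemma cross-check).

+1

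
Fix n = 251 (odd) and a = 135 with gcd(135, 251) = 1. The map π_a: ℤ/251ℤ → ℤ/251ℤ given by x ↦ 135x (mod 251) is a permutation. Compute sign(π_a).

Orbit of 89 under x↦135x: [89, 218, 63, 222, 101, 81, 142]… (length divides ord_251(135)).
π_135 has 3 disjoint cycles with lengths [125, 125, 1] on {0,…,250}.
Σ(ℓ_i−1) = 251−3 = 248; sign = (−1)^248 = +1.

+1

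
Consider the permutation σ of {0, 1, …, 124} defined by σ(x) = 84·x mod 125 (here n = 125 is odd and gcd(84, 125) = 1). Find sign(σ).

+1

Start at x=26: 26 → 59 → 81 → 54 → 36 → 24 → 16 → … (one orbit).
π_84 has 7 disjoint cycles with lengths [50, 50, 10, 10, 2, 2, 1] on {0,…,124}.
Σ(ℓ_i−1) = 125−7 = 118; sign = (−1)^118 = +1.
(84|125)_J = +1 (Zolotarev's lemma cross-check).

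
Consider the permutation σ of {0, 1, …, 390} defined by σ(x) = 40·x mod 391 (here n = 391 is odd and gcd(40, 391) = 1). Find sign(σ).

Trace 7: π^k(7) = [7, 280, 252, 305, 79, 32, 107] for k=0..6.
Decompose π into cycles: lengths [176, 176, 22, 16, 1] (5 cycles, including the fixed point 0).
n − c = 391 − 5 = 386; sign = (−1)^386 = +1.
Check: (40/391) = +1 by Zolotarev.

+1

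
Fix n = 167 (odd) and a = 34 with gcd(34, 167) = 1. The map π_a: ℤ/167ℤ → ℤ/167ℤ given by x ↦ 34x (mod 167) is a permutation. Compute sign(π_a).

Orbit of 146 under x↦34x: [146, 121, 106, 97, 125, 75, 45]… (length divides ord_167(34)).
Decompose π into cycles: lengths [166, 1] (2 cycles, including the fixed point 0).
2 cycles on 167: each ℓ→(−1)^(ℓ−1), product (−1)^165 = -1.
The Jacobi symbol (34|167) = -1 (Zolotarev) agrees.

-1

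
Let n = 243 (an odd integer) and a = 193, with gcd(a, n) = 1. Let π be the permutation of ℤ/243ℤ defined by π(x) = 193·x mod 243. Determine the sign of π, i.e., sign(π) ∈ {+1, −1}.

+1

Trace 22: π^k(22) = [22, 115, 82, 31, 151, 226, 121] for k=0..6.
Cycle lengths of π_193 on ℤ/243ℤ: [81, 81, 27, 27, 9, 9, 3, 3, 1, 1, 1]; 11 cycles in total.
With 11 cycles on 243 points, sign = (−1)^{243−11} = +1.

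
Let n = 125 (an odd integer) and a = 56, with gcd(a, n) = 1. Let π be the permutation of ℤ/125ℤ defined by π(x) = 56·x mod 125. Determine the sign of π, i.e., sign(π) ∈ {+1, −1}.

+1

Orbit of 86 under x↦56x: [86, 66, 71, 101, 31, 111, 91]… (length divides ord_125(56)).
Cycle lengths of π_56 on ℤ/125ℤ: [25, 25, 25, 25, 5, 5, 5, 5, 1, 1, 1, 1, 1]; 13 cycles in total.
13 cycles on 125: each ℓ→(−1)^(ℓ−1), product (−1)^112 = +1.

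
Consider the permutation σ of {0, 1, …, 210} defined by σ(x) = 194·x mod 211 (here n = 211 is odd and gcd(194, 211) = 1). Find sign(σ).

+1

Start at x=52: 52 → 171 → 47 → 45 → 79 → 134 → 43 → … (one orbit).
π_194 has 3 disjoint cycles with lengths [105, 105, 1] on {0,…,210}.
n − c = 211 − 3 = 208; sign = (−1)^208 = +1.
Zolotarev: (194|211) = +1, matching the cycle-count sign.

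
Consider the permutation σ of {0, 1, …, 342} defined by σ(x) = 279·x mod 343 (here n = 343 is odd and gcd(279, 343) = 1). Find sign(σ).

-1

Start at x=253: 253 → 272 → 85 → 48 → 15 → 69 → 43 → … (one orbit).
π_279 has 10 disjoint cycles with lengths [98, 98, 98, 14, 14, 14, 2, 2, 2, 1] on {0,…,342}.
Σ(ℓ_i−1) = 343−10 = 333; sign = (−1)^333 = -1.
The Jacobi symbol (279|343) = -1 (Zolotarev) agrees.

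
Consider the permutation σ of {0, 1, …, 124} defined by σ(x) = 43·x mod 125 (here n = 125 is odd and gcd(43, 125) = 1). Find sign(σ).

-1

Start at x=68: 68 → 49 → 107 → 101 → 93 → 124 → 82 → … (one orbit).
π_43 has 12 disjoint cycles with lengths [20, 20, 20, 20, 20, 4, 4, 4, 4, 4, 4, 1] on {0,…,124}.
sign(π) = (−1)^{n − #cycles} = (−1)^{125−12} = (−1)^113 = -1.
Check: (43/125) = -1 by Zolotarev.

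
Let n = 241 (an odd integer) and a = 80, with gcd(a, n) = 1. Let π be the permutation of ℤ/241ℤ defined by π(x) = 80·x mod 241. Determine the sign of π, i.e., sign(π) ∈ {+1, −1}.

+1

Trace 10: π^k(10) = [10, 77, 135, 196, 15, 236, 82] for k=0..6.
Cycle lengths of π_80 on ℤ/241ℤ: [120, 120, 1]; 3 cycles in total.
Σ(ℓ_i−1) = 241−3 = 238; sign = (−1)^238 = +1.
Via Zolotarev, sign(π_{80}) = (80|241) = +1.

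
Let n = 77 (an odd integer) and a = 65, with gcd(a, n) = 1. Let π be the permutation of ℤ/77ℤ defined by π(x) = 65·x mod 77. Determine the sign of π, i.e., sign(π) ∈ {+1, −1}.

Trace 67: π^k(67) = [67, 43, 23, 32, 1, 65] for k=0..5.
18 cycles of lengths [6, 6, 6, 6, 6, 6, 6, 6, 6, 6, 3, 3, 2, 2, 2, 2, 2, 1].
sign(π) = (−1)^{n − #cycles} = (−1)^{77−18} = (−1)^59 = -1.

-1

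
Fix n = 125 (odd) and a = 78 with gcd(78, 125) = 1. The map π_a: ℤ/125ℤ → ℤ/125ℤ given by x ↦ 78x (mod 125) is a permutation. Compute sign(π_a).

Trace 118: π^k(118) = [118, 79, 37, 11, 108, 49, 72] for k=0..6.
Cycle type of π: 100 + 20 + 4 + 1; total 4 cycles.
With 4 cycles on 125 points, sign = (−1)^{125−4} = -1.
Via Zolotarev, sign(π_{78}) = (78|125) = -1.

-1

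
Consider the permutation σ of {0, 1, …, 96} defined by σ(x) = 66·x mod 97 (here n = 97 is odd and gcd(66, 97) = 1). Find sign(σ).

+1

Trace 44: π^k(44) = [44, 91, 89, 54, 72, 96, 31] for k=0..6.
Cycle lengths of π_66 on ℤ/97ℤ: [48, 48, 1]; 3 cycles in total.
sign(π) = (−1)^{n − #cycles} = (−1)^{97−3} = (−1)^94 = +1.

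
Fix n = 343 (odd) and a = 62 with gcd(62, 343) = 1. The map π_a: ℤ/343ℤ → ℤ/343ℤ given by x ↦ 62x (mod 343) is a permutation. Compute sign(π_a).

Trace 146: π^k(146) = [146, 134, 76, 253, 251, 127, 328] for k=0..6.
π_62 has 10 disjoint cycles with lengths [98, 98, 98, 14, 14, 14, 2, 2, 2, 1] on {0,…,342}.
With 10 cycles on 343 points, sign = (−1)^{343−10} = -1.
Via Zolotarev, sign(π_{62}) = (62|343) = -1.

-1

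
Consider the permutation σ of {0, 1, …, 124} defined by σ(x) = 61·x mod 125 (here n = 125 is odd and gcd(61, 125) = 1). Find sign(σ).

+1

Start at x=1: 1 → 61 → 96 → 106 → 91 → 51 → 111 → … (one orbit).
The orbit structure of x ↦ 61x mod 125: 13 orbits of sizes [25, 25, 25, 25, 5, 5, 5, 5, 1, 1, 1, 1, 1].
With 13 cycles on 125 points, sign = (−1)^{125−13} = +1.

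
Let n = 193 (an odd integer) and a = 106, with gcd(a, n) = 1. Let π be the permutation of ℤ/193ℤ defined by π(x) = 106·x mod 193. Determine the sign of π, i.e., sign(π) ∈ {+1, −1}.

Orbit of 106 under x↦106x: [106, 42, 13, 27, 160, 169, 158]… (length divides ord_193(106)).
4 cycles of lengths [64, 64, 64, 1].
sign(π) = (−1)^{n − #cycles} = (−1)^{193−4} = (−1)^189 = -1.

-1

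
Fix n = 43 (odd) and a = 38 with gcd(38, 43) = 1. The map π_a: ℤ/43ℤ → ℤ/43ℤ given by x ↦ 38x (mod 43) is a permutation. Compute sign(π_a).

Orbit of 24 under x↦38x: [24, 9, 41, 10, 36, 35, 40]… (length divides ord_43(38)).
Cycle type of π: 21×2 + 1; total 3 cycles.
Σ(ℓ_i−1) = 43−3 = 40; sign = (−1)^40 = +1.

+1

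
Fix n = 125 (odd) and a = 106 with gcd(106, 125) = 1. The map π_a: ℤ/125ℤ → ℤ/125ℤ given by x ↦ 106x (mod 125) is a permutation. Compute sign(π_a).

Trace 1: π^k(1) = [1, 106, 111, 16, 71, 26, 6] for k=0..6.
13 cycles of lengths [25, 25, 25, 25, 5, 5, 5, 5, 1, 1, 1, 1, 1].
Σ(ℓ_i−1) = 125−13 = 112; sign = (−1)^112 = +1.
Check: (106/125) = +1 by Zolotarev.

+1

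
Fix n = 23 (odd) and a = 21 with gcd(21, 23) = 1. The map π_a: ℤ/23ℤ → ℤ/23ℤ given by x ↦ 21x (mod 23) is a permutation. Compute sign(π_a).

-1

Start at x=15: 15 → 16 → 14 → 18 → 10 → 3 → 17 → … (one orbit).
Cycle lengths of π_21 on ℤ/23ℤ: [22, 1]; 2 cycles in total.
With 2 cycles on 23 points, sign = (−1)^{23−2} = -1.
(21|23)_J = -1 (Zolotarev's lemma cross-check).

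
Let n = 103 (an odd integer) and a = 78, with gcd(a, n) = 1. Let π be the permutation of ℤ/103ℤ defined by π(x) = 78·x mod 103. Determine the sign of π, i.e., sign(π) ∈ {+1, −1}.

Trace 74: π^k(74) = [74, 4, 3, 28, 21, 93, 44] for k=0..6.
Cycle lengths of π_78 on ℤ/103ℤ: [102, 1]; 2 cycles in total.
2 cycles on 103: each ℓ→(−1)^(ℓ−1), product (−1)^101 = -1.
Via Zolotarev, sign(π_{78}) = (78|103) = -1.

-1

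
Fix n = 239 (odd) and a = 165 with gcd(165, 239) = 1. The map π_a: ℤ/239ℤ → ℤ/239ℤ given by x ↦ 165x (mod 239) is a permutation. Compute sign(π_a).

Start at x=144: 144 → 99 → 83 → 72 → 169 → 161 → 36 → … (one orbit).
Cycle type of π: 119×2 + 1; total 3 cycles.
With 3 cycles on 239 points, sign = (−1)^{239−3} = +1.
(165|239)_J = +1 (Zolotarev's lemma cross-check).

+1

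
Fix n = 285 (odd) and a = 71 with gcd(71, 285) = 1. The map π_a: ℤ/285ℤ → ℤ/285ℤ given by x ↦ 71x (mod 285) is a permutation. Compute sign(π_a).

+1

Trace 236: π^k(236) = [236, 226, 86, 121, 41, 61, 56] for k=0..6.
Cycle lengths of π_71 on ℤ/285ℤ: [18, 18, 18, 18, 18, 18, 18, 18, 18, 18, 18, 18, 18, 18, 18, 2, 2, 2, 2, 2, 1, 1, 1, 1, 1]; 25 cycles in total.
sign(π) = (−1)^{n − #cycles} = (−1)^{285−25} = (−1)^260 = +1.
(71|285)_J = +1 (Zolotarev's lemma cross-check).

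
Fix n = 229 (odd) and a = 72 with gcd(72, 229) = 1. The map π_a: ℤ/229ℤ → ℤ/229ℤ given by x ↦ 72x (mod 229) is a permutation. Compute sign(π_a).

Orbit of 96 under x↦72x: [96, 42, 47, 178, 221, 111, 206]… (length divides ord_229(72)).
The orbit structure of x ↦ 72x mod 229: 2 orbits of sizes [228, 1].
n − c = 229 − 2 = 227; sign = (−1)^227 = -1.

-1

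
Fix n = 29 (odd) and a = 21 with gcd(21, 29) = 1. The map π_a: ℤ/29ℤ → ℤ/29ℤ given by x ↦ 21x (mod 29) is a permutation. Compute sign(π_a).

-1

Start at x=22: 22 → 27 → 16 → 17 → 9 → 15 → 25 → … (one orbit).
Cycle type of π: 28 + 1; total 2 cycles.
Σ(ℓ_i−1) = 29−2 = 27; sign = (−1)^27 = -1.
The Jacobi symbol (21|29) = -1 (Zolotarev) agrees.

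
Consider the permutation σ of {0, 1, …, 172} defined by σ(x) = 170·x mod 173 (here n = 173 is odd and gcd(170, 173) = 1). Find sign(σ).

Trace 31: π^k(31) = [31, 80, 106, 28, 89, 79, 109] for k=0..6.
Cycle lengths of π_170 on ℤ/173ℤ: [172, 1]; 2 cycles in total.
173 − 2 = 171 transpositions; sign(π) = (−1)^171 = -1.

-1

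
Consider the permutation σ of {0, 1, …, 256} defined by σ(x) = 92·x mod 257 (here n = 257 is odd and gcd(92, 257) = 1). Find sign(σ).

Orbit of 67 under x↦92x: [67, 253, 146, 68, 88, 129, 46]… (length divides ord_257(92)).
5 cycles of lengths [64, 64, 64, 64, 1].
Σ(ℓ_i−1) = 257−5 = 252; sign = (−1)^252 = +1.
Check: (92/257) = +1 by Zolotarev.

+1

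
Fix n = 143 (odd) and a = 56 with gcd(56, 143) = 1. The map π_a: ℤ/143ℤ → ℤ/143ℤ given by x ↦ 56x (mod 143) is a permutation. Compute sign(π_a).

Orbit of 12 under x↦56x: [12, 100, 23, 1, 56, 133]… (length divides ord_143(56)).
π_56 has 33 disjoint cycles with lengths [6, 6, 6, 6, 6, 6, 6, 6, 6, 6, 6, 6, 6, 6, 6, 6, 6, 6, 6, 6, 6, 6, 1, 1, 1, 1, 1, 1, 1, 1, 1, 1, 1] on {0,…,142}.
143 − 33 = 110 transpositions; sign(π) = (−1)^110 = +1.

+1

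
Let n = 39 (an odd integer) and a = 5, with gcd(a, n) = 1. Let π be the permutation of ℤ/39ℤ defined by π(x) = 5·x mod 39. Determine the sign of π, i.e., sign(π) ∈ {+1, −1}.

Trace 1: π^k(1) = [1, 5, 25, 8] for k=0..3.
The orbit structure of x ↦ 5x mod 39: 11 orbits of sizes [4, 4, 4, 4, 4, 4, 4, 4, 4, 2, 1].
With 11 cycles on 39 points, sign = (−1)^{39−11} = +1.

+1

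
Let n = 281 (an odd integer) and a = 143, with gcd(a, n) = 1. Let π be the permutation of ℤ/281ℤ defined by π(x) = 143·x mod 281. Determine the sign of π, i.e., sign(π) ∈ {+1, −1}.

+1

Orbit of 29 under x↦143x: [29, 213, 111, 137, 202, 224, 279]… (length divides ord_281(143)).
The orbit structure of x ↦ 143x mod 281: 3 orbits of sizes [140, 140, 1].
281 − 3 = 278 transpositions; sign(π) = (−1)^278 = +1.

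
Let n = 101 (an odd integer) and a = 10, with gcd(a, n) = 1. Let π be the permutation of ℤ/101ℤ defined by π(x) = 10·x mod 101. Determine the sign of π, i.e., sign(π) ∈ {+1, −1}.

Trace 1: π^k(1) = [1, 10, 100, 91] for k=0..3.
Cycle type of π: 4×25 + 1; total 26 cycles.
n − c = 101 − 26 = 75; sign = (−1)^75 = -1.

-1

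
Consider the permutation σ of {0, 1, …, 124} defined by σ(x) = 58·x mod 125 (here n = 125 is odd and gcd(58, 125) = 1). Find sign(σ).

-1

Orbit of 27 under x↦58x: [27, 66, 78, 24, 17, 111, 63]… (length divides ord_125(58)).
4 cycles of lengths [100, 20, 4, 1].
125 − 4 = 121 transpositions; sign(π) = (−1)^121 = -1.
(58|125)_J = -1 (Zolotarev's lemma cross-check).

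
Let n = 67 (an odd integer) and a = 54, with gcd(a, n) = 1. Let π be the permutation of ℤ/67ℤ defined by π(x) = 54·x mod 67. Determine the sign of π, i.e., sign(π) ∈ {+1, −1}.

Orbit of 15 under x↦54x: [15, 6, 56, 9, 17, 47, 59]… (length divides ord_67(54)).
Decompose π into cycles: lengths [33, 33, 1] (3 cycles, including the fixed point 0).
Σ(ℓ_i−1) = 67−3 = 64; sign = (−1)^64 = +1.
Via Zolotarev, sign(π_{54}) = (54|67) = +1.

+1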